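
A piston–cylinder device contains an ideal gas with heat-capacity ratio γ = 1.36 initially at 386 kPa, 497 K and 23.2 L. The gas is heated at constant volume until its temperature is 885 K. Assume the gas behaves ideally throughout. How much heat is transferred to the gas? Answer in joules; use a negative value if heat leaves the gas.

n = P₁V₁/(RT₁) = 386×23.2/(8.314×497) = 2.17 mol.
Isochoric: V stays 23.2 L; P/T = const ⇒ T₂ = 885 K, P₂ = 687 kPa.
W = 0 (no volume change).
ΔU = nCvΔT = 2.17×23.1×(885−497) = 19400 J.
Q = ΔU = 19400 J.

19400 J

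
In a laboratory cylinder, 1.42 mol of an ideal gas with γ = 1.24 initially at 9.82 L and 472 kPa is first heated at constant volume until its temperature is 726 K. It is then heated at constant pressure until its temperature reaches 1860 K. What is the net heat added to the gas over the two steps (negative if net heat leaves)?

T₁ = P₁V₁/(nR) = 472×9.82/(1.42×8.314) = 393 K.
Step 1 — Isochoric: V stays 9.82 L; P/T = const ⇒ T₂ = 726 K, P₂ = 873 kPa.
W = 0 (no volume change).
ΔU = nCvΔT = 1.42×34.6×(726−393) = 16400 J.
Q = ΔU = 16400 J.
State after step 1: P = 873 kPa, V = 9.82 L, T = 726 K.
Step 2 — Isobaric: P stays 873 kPa; V/T = const ⇒ T₂ = 1860 K, V₂ = 25.2 L.
W = PΔV = 873×(25.2−9.82) kPa·L = 13400 J.
ΔU = nCvΔT = 1.42×34.6×(1860−726) = 55800 J.
Q = ΔU + W = nCpΔT = 69200 J.
Net over both steps: W = 13400 J, Q = 85600 J, ΔU = 72200 J.

85600 J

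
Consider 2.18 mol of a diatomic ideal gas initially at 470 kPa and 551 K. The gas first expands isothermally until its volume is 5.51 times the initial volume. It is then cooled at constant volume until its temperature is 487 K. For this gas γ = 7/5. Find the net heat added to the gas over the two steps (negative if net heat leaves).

14100 J

V₁ = nRT₁/P₁ = 2.18×8.314×551/470 = 21.2 L.
Step 1 — Isothermal: T stays 551 K; PV = const ⇒ V₂ = 117 L, P₂ = 85.3 kPa.
ΔU = 0 (ideal gas, T constant).
W = nRT ln(V₂/V₁) = 2.18×8.314×551×ln(5.51) = 17000 J.
Q = ΔU + W = 17000 J.
State after step 1: P = 85.3 kPa, V = 117 L, T = 551 K.
Step 2 — Isochoric: V stays 117 L; P/T = const ⇒ T₂ = 487 K, P₂ = 75.4 kPa.
W = 0 (no volume change).
ΔU = nCvΔT = 2.18×20.8×(487−551) = -2900 J.
Q = ΔU = -2900 J.
Net over both steps: W = 17000 J, Q = 14100 J, ΔU = -2900 J.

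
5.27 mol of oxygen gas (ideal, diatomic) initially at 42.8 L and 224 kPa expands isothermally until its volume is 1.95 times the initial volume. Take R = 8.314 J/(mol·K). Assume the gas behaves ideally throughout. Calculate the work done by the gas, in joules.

6400 J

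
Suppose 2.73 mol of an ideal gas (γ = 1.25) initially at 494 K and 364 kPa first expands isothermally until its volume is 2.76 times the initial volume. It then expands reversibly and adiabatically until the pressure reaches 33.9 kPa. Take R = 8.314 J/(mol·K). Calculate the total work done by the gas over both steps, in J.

V₁ = nRT₁/P₁ = 2.73×8.314×494/364 = 30.8 L.
Step 1 — Isothermal: T stays 494 K; PV = const ⇒ V₂ = 85.0 L, P₂ = 132 kPa.
ΔU = 0 (ideal gas, T constant).
W = nRT ln(V₂/V₁) = 2.73×8.314×494×ln(2.76) = 11400 J.
Q = ΔU + W = 11400 J.
State after step 1: P = 132 kPa, V = 85.0 L, T = 494 K.
Step 2 — Adiabatic: T₂/T₁ = (P₂/P₁)^((γ−1)/γ) ⇒ T₂ = 494×(0.257)^0.200 = 376 K; V₂ = 252 L.
ΔU = nCvΔT = 2.73×33.3×(376−494) = -10700 J.
Q = 0 for an adiabatic process, so W = −ΔU = 10700 J.
Net over both steps: W = 22100 J, Q = 11400 J, ΔU = -10700 J.

22100 J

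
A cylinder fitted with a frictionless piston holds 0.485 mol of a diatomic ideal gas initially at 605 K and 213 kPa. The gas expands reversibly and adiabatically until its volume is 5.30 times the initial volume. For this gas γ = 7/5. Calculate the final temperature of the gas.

V₁ = nRT₁/P₁ = 0.485×8.314×605/213 = 11.5 L.
Adiabatic: TV^(γ−1) = const ⇒ T₂ = 605×(0.189)^0.400 = 310 K; PV^γ = const ⇒ P₂ = 20.6 kPa.

310 K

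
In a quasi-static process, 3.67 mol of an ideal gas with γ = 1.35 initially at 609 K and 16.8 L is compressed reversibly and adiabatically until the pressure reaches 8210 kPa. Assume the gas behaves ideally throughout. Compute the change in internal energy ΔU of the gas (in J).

36200 J

P₁ = nRT₁/V₁ = 3.67×8.314×609/16.8 = 1110 kPa.
Adiabatic: T₂/T₁ = (P₂/P₁)^((γ−1)/γ) ⇒ T₂ = 609×(7.42)^0.259 = 1020 K; V₂ = 3.81 L.
For an ideal gas ΔU = nCvΔT with Cv = R/(γ−1) = 23.8 J/(mol·K).
ΔU = 3.67×23.8×(1020−609) = 36200 J.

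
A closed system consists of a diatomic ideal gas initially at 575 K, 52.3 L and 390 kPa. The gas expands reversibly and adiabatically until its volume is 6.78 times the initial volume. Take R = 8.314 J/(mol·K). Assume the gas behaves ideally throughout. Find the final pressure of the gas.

26.8 kPa

Adiabatic: TV^(γ−1) = const ⇒ T₂ = 575×(0.147)^0.400 = 267 K; PV^γ = const ⇒ P₂ = 26.8 kPa.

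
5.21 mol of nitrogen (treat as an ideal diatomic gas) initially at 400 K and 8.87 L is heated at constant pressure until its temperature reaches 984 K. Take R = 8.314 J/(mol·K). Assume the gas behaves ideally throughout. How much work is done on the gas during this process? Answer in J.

-25300 J

P₁ = nRT₁/V₁ = 5.21×8.314×400/8.87 = 1950 kPa.
Isobaric: P stays 1950 kPa; V/T = const ⇒ T₂ = 984 K, V₂ = 21.8 L.
W = PΔV = 1950×(21.8−8.87) kPa·L = 25300 J.
Work done on the gas = −W_by = -25300 J.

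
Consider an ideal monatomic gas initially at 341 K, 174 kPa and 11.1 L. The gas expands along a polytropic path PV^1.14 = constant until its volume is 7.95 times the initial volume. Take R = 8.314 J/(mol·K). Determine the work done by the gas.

3480 J

n = P₁V₁/(RT₁) = 174×11.1/(8.314×341) = 0.681 mol.
Polytropic n=1.14: T₂ = T₁(V₁/V₂)^(n−1) = 341×(0.126)^0.14 = 255 K; P₂ = P₁(V₁/V₂)^n = 16.4 kPa.
W = (P₁V₁−P₂V₂)/(n−1) = (174×11.1−16.4×88.2)/0.14 = 3480 J.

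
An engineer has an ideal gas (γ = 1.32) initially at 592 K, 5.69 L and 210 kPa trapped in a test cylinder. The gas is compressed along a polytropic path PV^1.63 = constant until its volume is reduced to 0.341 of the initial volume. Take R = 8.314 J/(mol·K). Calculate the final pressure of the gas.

Polytropic n=1.63: T₂ = T₁(V₁/V₂)^(n−1) = 592×(2.93)^0.63 = 1170 K; P₂ = P₁(V₁/V₂)^n = 1210 kPa.

1210 kPa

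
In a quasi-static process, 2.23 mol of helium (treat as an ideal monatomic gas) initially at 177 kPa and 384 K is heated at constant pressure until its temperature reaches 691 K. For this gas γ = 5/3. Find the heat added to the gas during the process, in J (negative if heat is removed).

V₁ = nRT₁/P₁ = 2.23×8.314×384/177 = 40.2 L.
Isobaric: P stays 177 kPa; V/T = const ⇒ T₂ = 691 K, V₂ = 72.4 L.
W = PΔV = 177×(72.4−40.2) kPa·L = 5690 J.
ΔU = nCvΔT = 2.23×12.5×(691−384) = 8540 J.
Q = ΔU + W = nCpΔT = 14200 J.

14200 J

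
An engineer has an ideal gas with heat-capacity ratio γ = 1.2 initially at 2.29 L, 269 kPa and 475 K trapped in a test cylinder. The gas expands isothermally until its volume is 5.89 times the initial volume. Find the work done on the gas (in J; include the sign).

-1090 J

n = P₁V₁/(RT₁) = 269×2.29/(8.314×475) = 0.156 mol.
Isothermal: T stays 475 K; PV = const ⇒ V₂ = 13.5 L, P₂ = 45.7 kPa.
W = nRT ln(V₂/V₁) = 0.156×8.314×475×ln(5.89) = 1090 J.
Work done on the gas = −W_by = -1090 J.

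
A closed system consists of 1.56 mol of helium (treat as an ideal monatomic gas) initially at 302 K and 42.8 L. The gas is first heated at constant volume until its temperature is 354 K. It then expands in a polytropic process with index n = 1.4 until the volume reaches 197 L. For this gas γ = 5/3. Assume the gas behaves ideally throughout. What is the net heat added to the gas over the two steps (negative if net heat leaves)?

3110 J

P₁ = nRT₁/V₁ = 1.56×8.314×302/42.8 = 91.5 kPa.
Step 1 — Isochoric: V stays 42.8 L; P/T = const ⇒ T₂ = 354 K, P₂ = 107 kPa.
W = 0 (no volume change).
ΔU = nCvΔT = 1.56×12.5×(354−302) = 1010 J.
Q = ΔU = 1010 J.
State after step 1: P = 107 kPa, V = 42.8 L, T = 354 K.
Step 2 — Polytropic n=1.4: T₂ = T₁(V₁/V₂)^(n−1) = 354×(0.217)^0.40 = 192 K; P₂ = P₁(V₁/V₂)^n = 12.7 kPa.
W = (P₁V₁−P₂V₂)/(n−1) = (107×42.8−12.7×197)/0.40 = 5250 J.
ΔU = nCvΔT = 1.56×12.5×(192−354) = -3150 J.
Q = ΔU + W = 2100 J.
Net over both steps: W = 5250 J, Q = 3110 J, ΔU = -2140 J.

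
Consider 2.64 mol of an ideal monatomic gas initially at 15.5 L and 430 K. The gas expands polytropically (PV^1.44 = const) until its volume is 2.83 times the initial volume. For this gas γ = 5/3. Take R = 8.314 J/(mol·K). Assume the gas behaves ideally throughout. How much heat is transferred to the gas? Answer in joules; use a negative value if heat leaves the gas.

2680 J

P₁ = nRT₁/V₁ = 2.64×8.314×430/15.5 = 609 kPa.
Polytropic n=1.44: T₂ = T₁(V₁/V₂)^(n−1) = 430×(0.353)^0.44 = 272 K; P₂ = P₁(V₁/V₂)^n = 136 kPa.
W = (P₁V₁−P₂V₂)/(n−1) = (609×15.5−136×43.9)/0.44 = 7880 J.
ΔU = nCvΔT = 2.64×12.5×(272−430) = -5200 J.
Q = ΔU + W = 2680 J.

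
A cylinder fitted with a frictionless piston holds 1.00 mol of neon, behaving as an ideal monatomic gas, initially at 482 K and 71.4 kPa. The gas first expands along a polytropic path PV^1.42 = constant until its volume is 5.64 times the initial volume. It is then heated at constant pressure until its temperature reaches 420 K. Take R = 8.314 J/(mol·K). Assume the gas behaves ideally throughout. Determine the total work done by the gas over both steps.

V₁ = nRT₁/P₁ = 1.00×8.314×482/71.4 = 56.1 L.
Step 1 — Polytropic n=1.42: T₂ = T₁(V₁/V₂)^(n−1) = 482×(0.177)^0.42 = 233 K; P₂ = P₁(V₁/V₂)^n = 6.12 kPa.
W = (P₁V₁−P₂V₂)/(n−1) = (71.4×56.1−6.12×317)/0.42 = 4930 J.
ΔU = nCvΔT = 1.00×12.5×(233−482) = -3100 J.
Q = ΔU + W = 1820 J.
State after step 1: P = 6.12 kPa, V = 317 L, T = 233 K.
Step 2 — Isobaric: P stays 6.12 kPa; V/T = const ⇒ T₂ = 420 K, V₂ = 570 L.
W = PΔV = 6.12×(570−317) kPa·L = 1550 J.
ΔU = nCvΔT = 1.00×12.5×(420−233) = 2330 J.
Q = ΔU + W = nCpΔT = 3890 J.
Net over both steps: W = 6480 J, Q = 5710 J, ΔU = -773 J.

6480 J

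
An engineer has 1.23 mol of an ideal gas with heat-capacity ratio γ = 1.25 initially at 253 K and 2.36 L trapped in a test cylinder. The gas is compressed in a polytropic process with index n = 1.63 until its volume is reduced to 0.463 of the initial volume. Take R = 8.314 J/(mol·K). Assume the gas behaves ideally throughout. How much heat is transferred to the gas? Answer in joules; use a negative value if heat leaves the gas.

P₁ = nRT₁/V₁ = 1.23×8.314×253/2.36 = 1100 kPa.
Polytropic n=1.63: T₂ = T₁(V₁/V₂)^(n−1) = 253×(2.16)^0.63 = 411 K; P₂ = P₁(V₁/V₂)^n = 3850 kPa.
W = (P₁V₁−P₂V₂)/(n−1) = (1100×2.36−3850×1.09)/0.63 = -2560 J.
ΔU = nCvΔT = 1.23×33.3×(411−253) = 6460 J.
Q = ΔU + W = 3900 J.

3900 J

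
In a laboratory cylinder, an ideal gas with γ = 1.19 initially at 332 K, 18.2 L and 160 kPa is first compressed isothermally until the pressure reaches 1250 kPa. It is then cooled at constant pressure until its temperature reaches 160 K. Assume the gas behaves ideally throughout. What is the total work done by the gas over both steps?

-7490 J

n = P₁V₁/(RT₁) = 160×18.2/(8.314×332) = 1.05 mol.
Step 1 — Isothermal: T stays 332 K; PV = const ⇒ V₂ = 2.33 L, P₂ = 1250 kPa.
ΔU = 0 (ideal gas, T constant).
W = nRT ln(V₂/V₁) = 1.05×8.314×332×ln(0.128) = -5990 J.
Q = ΔU + W = -5990 J.
State after step 1: P = 1250 kPa, V = 2.33 L, T = 332 K.
Step 2 — Isobaric: P stays 1250 kPa; V/T = const ⇒ T₂ = 160 K, V₂ = 1.12 L.
W = PΔV = 1250×(1.12−2.33) kPa·L = -1510 J.
ΔU = nCvΔT = 1.05×43.8×(160−332) = -7940 J.
Q = ΔU + W = nCpΔT = -9450 J.
Net over both steps: W = -7490 J, Q = -15400 J, ΔU = -7940 J.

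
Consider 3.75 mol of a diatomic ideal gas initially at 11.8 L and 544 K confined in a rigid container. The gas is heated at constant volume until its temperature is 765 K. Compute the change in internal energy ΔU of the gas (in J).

17200 J

P₁ = nRT₁/V₁ = 3.75×8.314×544/11.8 = 1440 kPa.
Isochoric: V stays 11.8 L; P/T = const ⇒ T₂ = 765 K, P₂ = 2020 kPa.
For an ideal gas ΔU = nCvΔT with Cv = (5/2)R = 20.8 J/(mol·K).
ΔU = 3.75×20.8×(765−544) = 17200 J.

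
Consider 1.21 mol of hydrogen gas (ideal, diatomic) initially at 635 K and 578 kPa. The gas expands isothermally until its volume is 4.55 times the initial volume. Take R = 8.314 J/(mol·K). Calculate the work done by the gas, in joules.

V₁ = nRT₁/P₁ = 1.21×8.314×635/578 = 11.1 L.
Isothermal: T stays 635 K; PV = const ⇒ V₂ = 50.3 L, P₂ = 127 kPa.
W = nRT ln(V₂/V₁) = 1.21×8.314×635×ln(4.55) = 9680 J.

9680 J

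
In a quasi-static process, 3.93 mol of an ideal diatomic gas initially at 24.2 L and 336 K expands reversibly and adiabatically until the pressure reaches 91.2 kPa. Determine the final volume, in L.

76.1 L

P₁ = nRT₁/V₁ = 3.93×8.314×336/24.2 = 454 kPa.
Adiabatic: T₂/T₁ = (P₂/P₁)^((γ−1)/γ) ⇒ T₂ = 336×(0.201)^0.286 = 212 K; V₂ = 76.1 L.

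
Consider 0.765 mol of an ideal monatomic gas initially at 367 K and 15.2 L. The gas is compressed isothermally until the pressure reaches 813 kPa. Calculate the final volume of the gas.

P₁ = nRT₁/V₁ = 0.765×8.314×367/15.2 = 154 kPa.
Isothermal: T stays 367 K; PV = const ⇒ V₂ = 2.87 L, P₂ = 813 kPa.

2.87 L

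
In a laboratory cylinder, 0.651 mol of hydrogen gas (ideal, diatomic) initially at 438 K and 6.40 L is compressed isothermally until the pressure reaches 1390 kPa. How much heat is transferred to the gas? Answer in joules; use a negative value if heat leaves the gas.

-3140 J

P₁ = nRT₁/V₁ = 0.651×8.314×438/6.40 = 370 kPa.
Isothermal: T stays 438 K; PV = const ⇒ V₂ = 1.71 L, P₂ = 1390 kPa.
ΔU = 0 (ideal gas, T constant).
W = nRT ln(V₂/V₁) = 0.651×8.314×438×ln(0.266) = -3140 J.
Q = ΔU + W = -3140 J.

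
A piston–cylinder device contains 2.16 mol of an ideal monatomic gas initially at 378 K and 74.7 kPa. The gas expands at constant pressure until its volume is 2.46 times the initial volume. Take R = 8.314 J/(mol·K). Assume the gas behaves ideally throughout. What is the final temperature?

V₁ = nRT₁/P₁ = 2.16×8.314×378/74.7 = 90.9 L.
Isobaric: P stays 74.7 kPa; V/T = const ⇒ T₂ = 930 K, V₂ = 224 L.

930 K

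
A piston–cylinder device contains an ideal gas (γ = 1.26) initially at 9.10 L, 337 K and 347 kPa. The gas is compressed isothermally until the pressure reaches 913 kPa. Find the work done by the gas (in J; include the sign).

-3050 J

n = P₁V₁/(RT₁) = 347×9.10/(8.314×337) = 1.13 mol.
Isothermal: T stays 337 K; PV = const ⇒ V₂ = 3.46 L, P₂ = 913 kPa.
W = nRT ln(V₂/V₁) = 1.13×8.314×337×ln(0.380) = -3050 J.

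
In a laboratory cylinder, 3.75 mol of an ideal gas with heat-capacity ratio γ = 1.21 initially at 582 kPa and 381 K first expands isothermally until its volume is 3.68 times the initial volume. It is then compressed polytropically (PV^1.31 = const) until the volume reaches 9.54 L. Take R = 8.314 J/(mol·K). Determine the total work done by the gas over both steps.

-18900 J

V₁ = nRT₁/P₁ = 3.75×8.314×381/582 = 20.4 L.
Step 1 — Isothermal: T stays 381 K; PV = const ⇒ V₂ = 75.1 L, P₂ = 158 kPa.
ΔU = 0 (ideal gas, T constant).
W = nRT ln(V₂/V₁) = 3.75×8.314×381×ln(3.68) = 15500 J.
Q = ΔU + W = 15500 J.
State after step 1: P = 158 kPa, V = 75.1 L, T = 381 K.
Step 2 — Polytropic n=1.31: T₂ = T₁(V₁/V₂)^(n−1) = 381×(7.87)^0.31 = 722 K; P₂ = P₁(V₁/V₂)^n = 2360 kPa.
W = (P₁V₁−P₂V₂)/(n−1) = (158×75.1−2360×9.54)/0.31 = -34300 J.
ΔU = nCvΔT = 3.75×39.6×(722−381) = 50700 J.
Q = ΔU + W = 16300 J.
Net over both steps: W = -18900 J, Q = 31800 J, ΔU = 50700 J.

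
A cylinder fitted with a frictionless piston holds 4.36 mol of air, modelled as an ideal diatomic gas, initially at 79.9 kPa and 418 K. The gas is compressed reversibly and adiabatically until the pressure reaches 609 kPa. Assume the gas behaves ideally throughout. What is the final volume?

V₁ = nRT₁/P₁ = 4.36×8.314×418/79.9 = 190 L.
Adiabatic: T₂/T₁ = (P₂/P₁)^((γ−1)/γ) ⇒ T₂ = 418×(7.62)^0.286 = 747 K; V₂ = 44.5 L.

44.5 L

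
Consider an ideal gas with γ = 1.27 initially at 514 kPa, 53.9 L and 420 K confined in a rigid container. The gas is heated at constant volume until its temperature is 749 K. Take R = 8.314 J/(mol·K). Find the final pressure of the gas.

917 kPa

Isochoric: V stays 53.9 L; P/T = const ⇒ T₂ = 749 K, P₂ = 917 kPa.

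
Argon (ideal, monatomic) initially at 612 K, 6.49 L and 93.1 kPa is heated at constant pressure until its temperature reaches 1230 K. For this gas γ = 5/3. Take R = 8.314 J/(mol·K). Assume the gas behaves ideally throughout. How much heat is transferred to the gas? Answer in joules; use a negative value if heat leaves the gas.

n = P₁V₁/(RT₁) = 93.1×6.49/(8.314×612) = 0.119 mol.
Isobaric: P stays 93.1 kPa; V/T = const ⇒ T₂ = 1230 K, V₂ = 13.0 L.
W = PΔV = 93.1×(13.0−6.49) kPa·L = 610 J.
ΔU = nCvΔT = 0.119×12.5×(1230−612) = 915 J.
Q = ΔU + W = nCpΔT = 1530 J.

1530 J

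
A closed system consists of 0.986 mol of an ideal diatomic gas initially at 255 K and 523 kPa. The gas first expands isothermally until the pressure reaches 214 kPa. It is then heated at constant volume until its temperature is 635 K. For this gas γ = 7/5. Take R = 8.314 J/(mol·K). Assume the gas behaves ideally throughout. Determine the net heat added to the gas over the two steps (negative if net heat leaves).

9660 J

V₁ = nRT₁/P₁ = 0.986×8.314×255/523 = 4.00 L.
Step 1 — Isothermal: T stays 255 K; PV = const ⇒ V₂ = 9.77 L, P₂ = 214 kPa.
ΔU = 0 (ideal gas, T constant).
W = nRT ln(V₂/V₁) = 0.986×8.314×255×ln(2.44) = 1870 J.
Q = ΔU + W = 1870 J.
State after step 1: P = 214 kPa, V = 9.77 L, T = 255 K.
Step 2 — Isochoric: V stays 9.77 L; P/T = const ⇒ T₂ = 635 K, P₂ = 533 kPa.
W = 0 (no volume change).
ΔU = nCvΔT = 0.986×20.8×(635−255) = 7790 J.
Q = ΔU = 7790 J.
Net over both steps: W = 1870 J, Q = 9660 J, ΔU = 7790 J.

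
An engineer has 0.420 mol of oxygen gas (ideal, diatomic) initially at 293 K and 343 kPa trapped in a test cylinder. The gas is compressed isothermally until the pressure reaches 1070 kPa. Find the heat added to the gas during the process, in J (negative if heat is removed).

-1160 J

V₁ = nRT₁/P₁ = 0.420×8.314×293/343 = 2.98 L.
Isothermal: T stays 293 K; PV = const ⇒ V₂ = 0.956 L, P₂ = 1070 kPa.
ΔU = 0 (ideal gas, T constant).
W = nRT ln(V₂/V₁) = 0.420×8.314×293×ln(0.321) = -1160 J.
Q = ΔU + W = -1160 J.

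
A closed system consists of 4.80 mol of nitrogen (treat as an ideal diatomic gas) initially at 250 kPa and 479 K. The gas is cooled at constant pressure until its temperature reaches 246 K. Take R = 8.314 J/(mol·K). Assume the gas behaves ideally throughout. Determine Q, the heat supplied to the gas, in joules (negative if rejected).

V₁ = nRT₁/P₁ = 4.80×8.314×479/250 = 76.5 L.
Isobaric: P stays 250 kPa; V/T = const ⇒ T₂ = 246 K, V₂ = 39.3 L.
W = PΔV = 250×(39.3−76.5) kPa·L = -9300 J.
ΔU = nCvΔT = 4.80×20.8×(246−479) = -23200 J.
Q = ΔU + W = nCpΔT = -32500 J.

-32500 J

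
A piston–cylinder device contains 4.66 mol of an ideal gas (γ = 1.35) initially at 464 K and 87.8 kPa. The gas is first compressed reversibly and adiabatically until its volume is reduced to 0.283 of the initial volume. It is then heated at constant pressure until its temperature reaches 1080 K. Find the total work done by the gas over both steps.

V₁ = nRT₁/P₁ = 4.66×8.314×464/87.8 = 205 L.
Step 1 — Adiabatic: TV^(γ−1) = const ⇒ T₂ = 464×(3.53)^0.350 = 722 K; PV^γ = const ⇒ P₂ = 483 kPa.
ΔU = nCvΔT = 4.66×23.8×(722−464) = 28500 J.
Q = 0 for an adiabatic process, so W = −ΔU = -28500 J.
State after step 1: P = 483 kPa, V = 57.9 L, T = 722 K.
Step 2 — Isobaric: P stays 483 kPa; V/T = const ⇒ T₂ = 1080 K, V₂ = 86.7 L.
W = PΔV = 483×(86.7−57.9) kPa·L = 13900 J.
ΔU = nCvΔT = 4.66×23.8×(1080−722) = 39700 J.
Q = ΔU + W = nCpΔT = 53500 J.
Net over both steps: W = -14700 J, Q = 53500 J, ΔU = 68200 J.

-14700 J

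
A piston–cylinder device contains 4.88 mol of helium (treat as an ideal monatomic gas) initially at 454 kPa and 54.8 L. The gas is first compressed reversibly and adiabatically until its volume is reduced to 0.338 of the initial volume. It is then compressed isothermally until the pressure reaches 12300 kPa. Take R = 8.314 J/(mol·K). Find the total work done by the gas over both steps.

T₁ = P₁V₁/(nR) = 454×54.8/(4.88×8.314) = 613 K.
Step 1 — Adiabatic: TV^(γ−1) = const ⇒ T₂ = 613×(2.96)^0.667 = 1260 K; PV^γ = const ⇒ P₂ = 2770 kPa.
ΔU = nCvΔT = 4.88×12.5×(1260−613) = 39600 J.
Q = 0 for an adiabatic process, so W = −ΔU = -39600 J.
State after step 1: P = 2770 kPa, V = 18.5 L, T = 1260 K.
Step 2 — Isothermal: T stays 1260 K; PV = const ⇒ V₂ = 4.17 L, P₂ = 12300 kPa.
ΔU = 0 (ideal gas, T constant).
W = nRT ln(V₂/V₁) = 4.88×8.314×1260×ln(0.225) = -76500 J.
Q = ΔU + W = -76500 J.
Net over both steps: W = -116000 J, Q = -76500 J, ΔU = 39600 J.

-116000 J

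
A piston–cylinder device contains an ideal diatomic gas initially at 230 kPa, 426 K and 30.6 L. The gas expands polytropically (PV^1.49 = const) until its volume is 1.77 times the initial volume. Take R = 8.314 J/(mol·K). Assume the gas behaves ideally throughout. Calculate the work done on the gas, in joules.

-3510 J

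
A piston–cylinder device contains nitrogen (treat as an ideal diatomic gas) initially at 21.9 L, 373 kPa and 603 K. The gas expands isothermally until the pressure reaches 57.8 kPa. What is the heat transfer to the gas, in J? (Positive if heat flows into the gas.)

n = P₁V₁/(RT₁) = 373×21.9/(8.314×603) = 1.63 mol.
Isothermal: T stays 603 K; PV = const ⇒ V₂ = 141 L, P₂ = 57.8 kPa.
ΔU = 0 (ideal gas, T constant).
W = nRT ln(V₂/V₁) = 1.63×8.314×603×ln(6.45) = 15200 J.
Q = ΔU + W = 15200 J.

15200 J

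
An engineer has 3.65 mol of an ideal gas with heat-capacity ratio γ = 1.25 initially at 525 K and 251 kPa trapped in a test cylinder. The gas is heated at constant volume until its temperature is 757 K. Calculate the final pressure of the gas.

362 kPa

V₁ = nRT₁/P₁ = 3.65×8.314×525/251 = 63.5 L.
Isochoric: V stays 63.5 L; P/T = const ⇒ T₂ = 757 K, P₂ = 362 kPa.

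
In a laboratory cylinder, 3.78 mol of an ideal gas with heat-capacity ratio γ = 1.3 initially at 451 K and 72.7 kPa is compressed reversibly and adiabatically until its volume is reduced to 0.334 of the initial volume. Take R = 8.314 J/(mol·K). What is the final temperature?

V₁ = nRT₁/P₁ = 3.78×8.314×451/72.7 = 195 L.
Adiabatic: TV^(γ−1) = const ⇒ T₂ = 451×(2.99)^0.300 = 627 K; PV^γ = const ⇒ P₂ = 302 kPa.

627 K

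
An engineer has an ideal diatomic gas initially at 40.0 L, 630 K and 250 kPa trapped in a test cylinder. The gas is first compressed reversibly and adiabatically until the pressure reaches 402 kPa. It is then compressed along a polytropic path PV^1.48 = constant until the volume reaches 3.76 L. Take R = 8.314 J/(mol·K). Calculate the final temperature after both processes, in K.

n = P₁V₁/(RT₁) = 250×40.0/(8.314×630) = 1.91 mol.
Step 1 — Adiabatic: T₂/T₁ = (P₂/P₁)^((γ−1)/γ) ⇒ T₂ = 630×(1.61)^0.286 = 722 K; V₂ = 28.5 L.
ΔU = nCvΔT = 1.91×20.8×(722−630) = 3630 J.
Q = 0 for an adiabatic process, so W = −ΔU = -3630 J.
State after step 1: P = 402 kPa, V = 28.5 L, T = 722 K.
Step 2 — Polytropic n=1.48: T₂ = T₁(V₁/V₂)^(n−1) = 722×(7.58)^0.48 = 1910 K; P₂ = P₁(V₁/V₂)^n = 8050 kPa.
W = (P₁V₁−P₂V₂)/(n−1) = (402×28.5−8050×3.76)/0.48 = -39200 J.
ΔU = nCvΔT = 1.91×20.8×(1910−722) = 47100 J.
Q = ΔU + W = 7840 J.
Net over both steps: W = -42800 J, Q = 7840 J, ΔU = 50700 J.

1910 K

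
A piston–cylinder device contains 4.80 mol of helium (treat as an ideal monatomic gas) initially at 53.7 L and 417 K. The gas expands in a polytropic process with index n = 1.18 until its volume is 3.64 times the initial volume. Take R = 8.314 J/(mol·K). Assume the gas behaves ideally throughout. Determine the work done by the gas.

19200 J

P₁ = nRT₁/V₁ = 4.80×8.314×417/53.7 = 310 kPa.
Polytropic n=1.18: T₂ = T₁(V₁/V₂)^(n−1) = 417×(0.275)^0.18 = 330 K; P₂ = P₁(V₁/V₂)^n = 67.5 kPa.
W = (P₁V₁−P₂V₂)/(n−1) = (310×53.7−67.5×195)/0.18 = 19200 J.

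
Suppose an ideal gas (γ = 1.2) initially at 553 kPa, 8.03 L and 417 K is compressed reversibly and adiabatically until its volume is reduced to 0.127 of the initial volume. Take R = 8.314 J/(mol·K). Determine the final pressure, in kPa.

6580 kPa

Adiabatic: TV^(γ−1) = const ⇒ T₂ = 417×(7.87)^0.200 = 630 K; PV^γ = const ⇒ P₂ = 6580 kPa.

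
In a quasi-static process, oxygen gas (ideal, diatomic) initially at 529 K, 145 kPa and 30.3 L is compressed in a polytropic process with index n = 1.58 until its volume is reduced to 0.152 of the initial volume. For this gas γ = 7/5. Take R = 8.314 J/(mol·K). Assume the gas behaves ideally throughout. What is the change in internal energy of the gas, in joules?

n = P₁V₁/(RT₁) = 145×30.3/(8.314×529) = 0.999 mol.
Polytropic n=1.58: T₂ = T₁(V₁/V₂)^(n−1) = 529×(6.58)^0.58 = 1580 K; P₂ = P₁(V₁/V₂)^n = 2840 kPa.
For an ideal gas ΔU = nCvΔT with Cv = (5/2)R = 20.8 J/(mol·K).
ΔU = 0.999×20.8×(1580−529) = 21800 J.

21800 J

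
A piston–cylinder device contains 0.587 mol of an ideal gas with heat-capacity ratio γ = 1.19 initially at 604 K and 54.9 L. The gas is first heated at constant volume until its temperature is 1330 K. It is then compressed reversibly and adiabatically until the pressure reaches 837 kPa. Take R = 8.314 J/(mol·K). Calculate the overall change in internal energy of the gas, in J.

P₁ = nRT₁/V₁ = 0.587×8.314×604/54.9 = 53.7 kPa.
Step 1 — Isochoric: V stays 54.9 L; P/T = const ⇒ T₂ = 1330 K, P₂ = 118 kPa.
W = 0 (no volume change).
ΔU = nCvΔT = 0.587×43.8×(1330−604) = 18600 J.
Q = ΔU = 18600 J.
State after step 1: P = 118 kPa, V = 54.9 L, T = 1330 K.
Step 2 — Adiabatic: T₂/T₁ = (P₂/P₁)^((γ−1)/γ) ⇒ T₂ = 1330×(7.08)^0.160 = 1820 K; V₂ = 10.6 L.
ΔU = nCvΔT = 0.587×43.8×(1820−1330) = 12500 J.
Q = 0 for an adiabatic process, so W = −ΔU = -12500 J.
Net over both steps: W = -12500 J, Q = 18600 J, ΔU = 31200 J.

31200 J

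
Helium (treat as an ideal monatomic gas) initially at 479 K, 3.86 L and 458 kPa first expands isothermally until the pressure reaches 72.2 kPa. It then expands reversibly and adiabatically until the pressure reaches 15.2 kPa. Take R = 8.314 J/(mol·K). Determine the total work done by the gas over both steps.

4500 J

n = P₁V₁/(RT₁) = 458×3.86/(8.314×479) = 0.444 mol.
Step 1 — Isothermal: T stays 479 K; PV = const ⇒ V₂ = 24.5 L, P₂ = 72.2 kPa.
ΔU = 0 (ideal gas, T constant).
W = nRT ln(V₂/V₁) = 0.444×8.314×479×ln(6.34) = 3270 J.
Q = ΔU + W = 3270 J.
State after step 1: P = 72.2 kPa, V = 24.5 L, T = 479 K.
Step 2 — Adiabatic: T₂/T₁ = (P₂/P₁)^((γ−1)/γ) ⇒ T₂ = 479×(0.211)^0.400 = 257 K; V₂ = 62.4 L.
ΔU = nCvΔT = 0.444×12.5×(257−479) = -1230 J.
Q = 0 for an adiabatic process, so W = −ΔU = 1230 J.
Net over both steps: W = 4500 J, Q = 3270 J, ΔU = -1230 J.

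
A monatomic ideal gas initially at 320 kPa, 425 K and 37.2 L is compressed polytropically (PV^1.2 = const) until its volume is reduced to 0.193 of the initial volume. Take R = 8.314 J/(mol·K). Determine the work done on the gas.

23200 J

n = P₁V₁/(RT₁) = 320×37.2/(8.314×425) = 3.37 mol.
Polytropic n=1.2: T₂ = T₁(V₁/V₂)^(n−1) = 425×(5.18)^0.20 = 591 K; P₂ = P₁(V₁/V₂)^n = 2300 kPa.
W = (P₁V₁−P₂V₂)/(n−1) = (320×37.2−2300×7.18)/0.20 = -23200 J.
Work done on the gas = −W_by = 23200 J.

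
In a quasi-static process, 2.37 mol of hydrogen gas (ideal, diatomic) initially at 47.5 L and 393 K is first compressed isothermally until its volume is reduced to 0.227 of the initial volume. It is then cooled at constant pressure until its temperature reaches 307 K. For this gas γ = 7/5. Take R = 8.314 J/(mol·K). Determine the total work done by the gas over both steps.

-13200 J

P₁ = nRT₁/V₁ = 2.37×8.314×393/47.5 = 163 kPa.
Step 1 — Isothermal: T stays 393 K; PV = const ⇒ V₂ = 10.8 L, P₂ = 718 kPa.
ΔU = 0 (ideal gas, T constant).
W = nRT ln(V₂/V₁) = 2.37×8.314×393×ln(0.227) = -11500 J.
Q = ΔU + W = -11500 J.
State after step 1: P = 718 kPa, V = 10.8 L, T = 393 K.
Step 2 — Isobaric: P stays 718 kPa; V/T = const ⇒ T₂ = 307 K, V₂ = 8.42 L.
W = PΔV = 718×(8.42−10.8) kPa·L = -1690 J.
ΔU = nCvΔT = 2.37×20.8×(307−393) = -4240 J.
Q = ΔU + W = nCpΔT = -5930 J.
Net over both steps: W = -13200 J, Q = -17400 J, ΔU = -4240 J.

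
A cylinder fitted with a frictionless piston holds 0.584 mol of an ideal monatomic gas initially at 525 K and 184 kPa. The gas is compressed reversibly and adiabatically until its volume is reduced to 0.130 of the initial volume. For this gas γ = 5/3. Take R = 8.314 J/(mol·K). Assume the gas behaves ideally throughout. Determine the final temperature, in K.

V₁ = nRT₁/P₁ = 0.584×8.314×525/184 = 13.9 L.
Adiabatic: TV^(γ−1) = const ⇒ T₂ = 525×(7.69)^0.667 = 2050 K; PV^γ = const ⇒ P₂ = 5520 kPa.

2050 K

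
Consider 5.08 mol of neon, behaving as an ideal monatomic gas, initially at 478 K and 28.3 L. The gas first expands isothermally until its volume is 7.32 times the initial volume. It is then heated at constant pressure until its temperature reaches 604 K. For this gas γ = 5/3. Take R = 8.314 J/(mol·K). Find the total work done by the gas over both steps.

P₁ = nRT₁/V₁ = 5.08×8.314×478/28.3 = 713 kPa.
Step 1 — Isothermal: T stays 478 K; PV = const ⇒ V₂ = 207 L, P₂ = 97.5 kPa.
ΔU = 0 (ideal gas, T constant).
W = nRT ln(V₂/V₁) = 5.08×8.314×478×ln(7.32) = 40200 J.
Q = ΔU + W = 40200 J.
State after step 1: P = 97.5 kPa, V = 207 L, T = 478 K.
Step 2 — Isobaric: P stays 97.5 kPa; V/T = const ⇒ T₂ = 604 K, V₂ = 262 L.
W = PΔV = 97.5×(262−207) kPa·L = 5320 J.
ΔU = nCvΔT = 5.08×12.5×(604−478) = 7980 J.
Q = ΔU + W = nCpΔT = 13300 J.
Net over both steps: W = 45500 J, Q = 53500 J, ΔU = 7980 J.

45500 J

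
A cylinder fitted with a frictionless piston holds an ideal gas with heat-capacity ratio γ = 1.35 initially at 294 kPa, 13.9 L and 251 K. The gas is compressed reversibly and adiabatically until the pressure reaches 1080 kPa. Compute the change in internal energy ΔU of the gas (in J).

n = P₁V₁/(RT₁) = 294×13.9/(8.314×251) = 1.96 mol.
Adiabatic: T₂/T₁ = (P₂/P₁)^((γ−1)/γ) ⇒ T₂ = 251×(3.67)^0.259 = 352 K; V₂ = 5.30 L.
For an ideal gas ΔU = nCvΔT with Cv = R/(γ−1) = 23.8 J/(mol·K).
ΔU = 1.96×23.8×(352−251) = 4680 J.

4680 J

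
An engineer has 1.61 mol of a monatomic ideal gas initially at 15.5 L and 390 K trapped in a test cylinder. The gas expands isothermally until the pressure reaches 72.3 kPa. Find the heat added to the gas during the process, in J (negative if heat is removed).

8030 J

P₁ = nRT₁/V₁ = 1.61×8.314×390/15.5 = 337 kPa.
Isothermal: T stays 390 K; PV = const ⇒ V₂ = 72.2 L, P₂ = 72.3 kPa.
ΔU = 0 (ideal gas, T constant).
W = nRT ln(V₂/V₁) = 1.61×8.314×390×ln(4.66) = 8030 J.
Q = ΔU + W = 8030 J.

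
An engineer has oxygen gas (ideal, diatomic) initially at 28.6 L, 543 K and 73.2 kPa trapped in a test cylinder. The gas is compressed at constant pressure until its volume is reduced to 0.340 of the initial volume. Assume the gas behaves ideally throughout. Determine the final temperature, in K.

Isobaric: P stays 73.2 kPa; V/T = const ⇒ T₂ = 185 K, V₂ = 9.72 L.

185 K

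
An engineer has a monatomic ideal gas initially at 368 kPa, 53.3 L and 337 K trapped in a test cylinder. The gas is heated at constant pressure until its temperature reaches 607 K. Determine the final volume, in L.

96.0 L

Isobaric: P stays 368 kPa; V/T = const ⇒ T₂ = 607 K, V₂ = 96.0 L.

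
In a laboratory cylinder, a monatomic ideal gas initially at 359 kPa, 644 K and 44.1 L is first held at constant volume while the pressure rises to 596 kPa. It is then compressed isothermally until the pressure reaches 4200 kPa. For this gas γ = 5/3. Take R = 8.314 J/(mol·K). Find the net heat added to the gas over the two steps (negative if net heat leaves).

n = P₁V₁/(RT₁) = 359×44.1/(8.314×644) = 2.96 mol.
Step 1 — Isochoric: V stays 44.1 L; P/T = const ⇒ T₂ = 1070 K, P₂ = 596 kPa.
W = 0 (no volume change).
ΔU = nCvΔT = 2.96×12.5×(1070−644) = 15700 J.
Q = ΔU = 15700 J.
State after step 1: P = 596 kPa, V = 44.1 L, T = 1070 K.
Step 2 — Isothermal: T stays 1070 K; PV = const ⇒ V₂ = 6.26 L, P₂ = 4200 kPa.
ΔU = 0 (ideal gas, T constant).
W = nRT ln(V₂/V₁) = 2.96×8.314×1070×ln(0.142) = -51300 J.
Q = ΔU + W = -51300 J.
Net over both steps: W = -51300 J, Q = -35600 J, ΔU = 15700 J.

-35600 J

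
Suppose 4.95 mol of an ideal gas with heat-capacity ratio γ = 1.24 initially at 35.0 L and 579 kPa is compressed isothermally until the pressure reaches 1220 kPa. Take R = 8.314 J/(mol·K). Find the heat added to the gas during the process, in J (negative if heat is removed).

T₁ = P₁V₁/(nR) = 579×35.0/(4.95×8.314) = 492 K.
Isothermal: T stays 492 K; PV = const ⇒ V₂ = 16.6 L, P₂ = 1220 kPa.
ΔU = 0 (ideal gas, T constant).
W = nRT ln(V₂/V₁) = 4.95×8.314×492×ln(0.475) = -15100 J.
Q = ΔU + W = -15100 J.

-15100 J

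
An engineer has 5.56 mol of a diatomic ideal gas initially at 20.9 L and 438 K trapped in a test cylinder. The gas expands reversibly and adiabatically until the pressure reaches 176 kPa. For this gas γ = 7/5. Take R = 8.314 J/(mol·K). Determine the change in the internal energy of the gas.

-19500 J

P₁ = nRT₁/V₁ = 5.56×8.314×438/20.9 = 969 kPa.
Adiabatic: T₂/T₁ = (P₂/P₁)^((γ−1)/γ) ⇒ T₂ = 438×(0.182)^0.286 = 269 K; V₂ = 70.7 L.
For an ideal gas ΔU = nCvΔT with Cv = (5/2)R = 20.8 J/(mol·K).
ΔU = 5.56×20.8×(269−438) = -19500 J.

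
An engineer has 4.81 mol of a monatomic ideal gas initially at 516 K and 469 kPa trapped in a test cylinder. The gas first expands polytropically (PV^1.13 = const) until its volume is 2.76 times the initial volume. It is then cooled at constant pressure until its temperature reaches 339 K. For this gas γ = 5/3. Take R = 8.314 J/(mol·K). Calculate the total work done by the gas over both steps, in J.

15100 J

V₁ = nRT₁/P₁ = 4.81×8.314×516/469 = 44.0 L.
Step 1 — Polytropic n=1.13: T₂ = T₁(V₁/V₂)^(n−1) = 516×(0.362)^0.13 = 452 K; P₂ = P₁(V₁/V₂)^n = 149 kPa.
W = (P₁V₁−P₂V₂)/(n−1) = (469×44.0−149×121)/0.13 = 19600 J.
ΔU = nCvΔT = 4.81×12.5×(452−516) = -3830 J.
Q = ΔU + W = 15800 J.
State after step 1: P = 149 kPa, V = 121 L, T = 452 K.
Step 2 — Isobaric: P stays 149 kPa; V/T = const ⇒ T₂ = 339 K, V₂ = 91.0 L.
W = PΔV = 149×(91.0−121) kPa·L = -4530 J.
ΔU = nCvΔT = 4.81×12.5×(339−452) = -6790 J.
Q = ΔU + W = nCpΔT = -11300 J.
Net over both steps: W = 15100 J, Q = 4480 J, ΔU = -10600 J.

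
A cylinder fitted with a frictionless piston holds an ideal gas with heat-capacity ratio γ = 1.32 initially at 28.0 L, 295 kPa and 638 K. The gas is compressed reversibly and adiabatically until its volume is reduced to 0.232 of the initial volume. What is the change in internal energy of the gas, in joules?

n = P₁V₁/(RT₁) = 295×28.0/(8.314×638) = 1.56 mol.
Adiabatic: TV^(γ−1) = const ⇒ T₂ = 638×(4.31)^0.320 = 1020 K; PV^γ = const ⇒ P₂ = 2030 kPa.
For an ideal gas ΔU = nCvΔT with Cv = R/(γ−1) = 26.0 J/(mol·K).
ΔU = 1.56×26.0×(1020−638) = 15400 J.

15400 J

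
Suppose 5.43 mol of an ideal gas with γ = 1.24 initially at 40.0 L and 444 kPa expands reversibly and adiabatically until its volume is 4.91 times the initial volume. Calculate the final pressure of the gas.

T₁ = P₁V₁/(nR) = 444×40.0/(5.43×8.314) = 393 K.
Adiabatic: TV^(γ−1) = const ⇒ T₂ = 393×(0.204)^0.240 = 269 K; PV^γ = const ⇒ P₂ = 61.7 kPa.

61.7 kPa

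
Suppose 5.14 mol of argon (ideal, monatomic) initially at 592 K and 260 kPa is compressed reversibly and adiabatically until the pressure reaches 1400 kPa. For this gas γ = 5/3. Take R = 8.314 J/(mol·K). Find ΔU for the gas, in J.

36500 J

V₁ = nRT₁/P₁ = 5.14×8.314×592/260 = 97.3 L.
Adiabatic: T₂/T₁ = (P₂/P₁)^((γ−1)/γ) ⇒ T₂ = 592×(5.38)^0.400 = 1160 K; V₂ = 35.4 L.
For an ideal gas ΔU = nCvΔT with Cv = (3/2)R = 12.5 J/(mol·K).
ΔU = 5.14×12.5×(1160−592) = 36500 J.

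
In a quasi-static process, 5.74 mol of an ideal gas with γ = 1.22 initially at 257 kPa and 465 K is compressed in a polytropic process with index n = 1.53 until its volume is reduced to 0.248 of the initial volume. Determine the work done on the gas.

V₁ = nRT₁/P₁ = 5.74×8.314×465/257 = 86.3 L.
Polytropic n=1.53: T₂ = T₁(V₁/V₂)^(n−1) = 465×(4.03)^0.53 = 974 K; P₂ = P₁(V₁/V₂)^n = 2170 kPa.
W = (P₁V₁−P₂V₂)/(n−1) = (257×86.3−2170×21.4)/0.53 = -45800 J.
Work done on the gas = −W_by = 45800 J.

45800 J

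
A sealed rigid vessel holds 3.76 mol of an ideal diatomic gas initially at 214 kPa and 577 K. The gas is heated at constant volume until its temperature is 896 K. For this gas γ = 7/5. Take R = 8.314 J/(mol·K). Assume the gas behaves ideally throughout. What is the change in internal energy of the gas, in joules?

V₁ = nRT₁/P₁ = 3.76×8.314×577/214 = 84.3 L.
Isochoric: V stays 84.3 L; P/T = const ⇒ T₂ = 896 K, P₂ = 332 kPa.
For an ideal gas ΔU = nCvΔT with Cv = (5/2)R = 20.8 J/(mol·K).
ΔU = 3.76×20.8×(896−577) = 24900 J.

24900 J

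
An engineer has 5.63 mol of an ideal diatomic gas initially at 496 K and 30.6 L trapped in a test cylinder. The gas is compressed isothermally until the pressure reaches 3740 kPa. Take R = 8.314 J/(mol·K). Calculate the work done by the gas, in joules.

-37000 J

P₁ = nRT₁/V₁ = 5.63×8.314×496/30.6 = 759 kPa.
Isothermal: T stays 496 K; PV = const ⇒ V₂ = 6.21 L, P₂ = 3740 kPa.
W = nRT ln(V₂/V₁) = 5.63×8.314×496×ln(0.203) = -37000 J.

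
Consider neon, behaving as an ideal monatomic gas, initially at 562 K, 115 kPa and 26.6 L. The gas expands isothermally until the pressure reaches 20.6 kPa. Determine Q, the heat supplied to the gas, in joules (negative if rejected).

5260 J

n = P₁V₁/(RT₁) = 115×26.6/(8.314×562) = 0.655 mol.
Isothermal: T stays 562 K; PV = const ⇒ V₂ = 148 L, P₂ = 20.6 kPa.
ΔU = 0 (ideal gas, T constant).
W = nRT ln(V₂/V₁) = 0.655×8.314×562×ln(5.58) = 5260 J.
Q = ΔU + W = 5260 J.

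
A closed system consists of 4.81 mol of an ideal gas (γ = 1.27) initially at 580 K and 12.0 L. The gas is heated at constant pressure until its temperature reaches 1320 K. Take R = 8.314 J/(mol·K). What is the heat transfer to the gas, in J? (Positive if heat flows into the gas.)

139000 J

P₁ = nRT₁/V₁ = 4.81×8.314×580/12.0 = 1930 kPa.
Isobaric: P stays 1930 kPa; V/T = const ⇒ T₂ = 1320 K, V₂ = 27.3 L.
W = PΔV = 1930×(27.3−12.0) kPa·L = 29600 J.
ΔU = nCvΔT = 4.81×30.8×(1320−580) = 110000 J.
Q = ΔU + W = nCpΔT = 139000 J.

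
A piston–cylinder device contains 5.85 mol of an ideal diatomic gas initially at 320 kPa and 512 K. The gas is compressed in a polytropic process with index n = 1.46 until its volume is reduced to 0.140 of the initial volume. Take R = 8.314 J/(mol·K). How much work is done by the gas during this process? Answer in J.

V₁ = nRT₁/P₁ = 5.85×8.314×512/320 = 77.8 L.
Polytropic n=1.46: T₂ = T₁(V₁/V₂)^(n−1) = 512×(7.14)^0.46 = 1260 K; P₂ = P₁(V₁/V₂)^n = 5650 kPa.
W = (P₁V₁−P₂V₂)/(n−1) = (320×77.8−5650×10.9)/0.46 = -79600 J.

-79600 J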